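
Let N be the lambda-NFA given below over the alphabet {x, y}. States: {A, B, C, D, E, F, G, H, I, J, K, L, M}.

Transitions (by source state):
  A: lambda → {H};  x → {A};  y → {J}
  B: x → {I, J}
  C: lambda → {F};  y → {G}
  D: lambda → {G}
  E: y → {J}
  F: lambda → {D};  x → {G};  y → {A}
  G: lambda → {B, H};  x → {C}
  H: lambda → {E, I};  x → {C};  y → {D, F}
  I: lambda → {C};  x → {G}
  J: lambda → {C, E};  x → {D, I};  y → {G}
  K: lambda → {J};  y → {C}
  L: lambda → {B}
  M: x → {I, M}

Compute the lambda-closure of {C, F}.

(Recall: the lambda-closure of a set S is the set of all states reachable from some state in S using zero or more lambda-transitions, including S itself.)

{B, C, D, E, F, G, H, I}

Start with {C, F}.
From F via lambda: add D.
From D via lambda: add G.
From G via lambda: add B, H.
From H via lambda: add E, I.
No new states can be added; the closed set is {B, C, D, E, F, G, H, I}.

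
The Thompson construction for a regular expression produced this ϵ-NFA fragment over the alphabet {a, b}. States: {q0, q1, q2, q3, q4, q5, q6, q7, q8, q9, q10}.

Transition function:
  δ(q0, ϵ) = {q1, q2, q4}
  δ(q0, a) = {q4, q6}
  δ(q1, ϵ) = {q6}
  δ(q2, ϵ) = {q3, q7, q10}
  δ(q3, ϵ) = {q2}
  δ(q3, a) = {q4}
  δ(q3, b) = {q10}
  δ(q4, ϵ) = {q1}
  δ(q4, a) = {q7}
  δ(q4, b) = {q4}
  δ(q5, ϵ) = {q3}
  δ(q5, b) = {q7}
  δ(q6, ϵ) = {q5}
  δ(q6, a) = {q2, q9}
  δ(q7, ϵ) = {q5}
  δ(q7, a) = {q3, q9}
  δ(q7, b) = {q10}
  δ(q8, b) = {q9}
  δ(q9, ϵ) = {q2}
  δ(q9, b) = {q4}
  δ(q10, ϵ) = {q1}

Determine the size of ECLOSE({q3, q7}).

Start with {q3, q7}.
From q3 via ϵ: add q2.
From q7 via ϵ: add q5.
From q2 via ϵ: add q10.
From q10 via ϵ: add q1.
From q1 via ϵ: add q6.
ϵ-closure = {q1, q2, q3, q5, q6, q7, q10}, which has 7 states.

7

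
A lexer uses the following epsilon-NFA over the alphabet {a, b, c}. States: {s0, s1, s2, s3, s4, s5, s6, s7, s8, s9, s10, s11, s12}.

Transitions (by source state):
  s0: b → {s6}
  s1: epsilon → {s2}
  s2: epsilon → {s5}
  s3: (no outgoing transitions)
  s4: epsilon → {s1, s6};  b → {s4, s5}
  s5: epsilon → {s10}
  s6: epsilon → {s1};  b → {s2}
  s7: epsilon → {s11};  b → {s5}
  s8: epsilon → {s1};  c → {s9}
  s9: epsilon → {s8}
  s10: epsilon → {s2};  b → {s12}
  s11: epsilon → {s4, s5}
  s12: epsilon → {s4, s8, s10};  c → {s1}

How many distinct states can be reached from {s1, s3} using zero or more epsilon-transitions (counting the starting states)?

Start with {s1, s3}.
From s1 via epsilon: add s2.
From s2 via epsilon: add s5.
From s5 via epsilon: add s10.
epsilon-closure = {s1, s2, s3, s5, s10}, which has 5 states.

5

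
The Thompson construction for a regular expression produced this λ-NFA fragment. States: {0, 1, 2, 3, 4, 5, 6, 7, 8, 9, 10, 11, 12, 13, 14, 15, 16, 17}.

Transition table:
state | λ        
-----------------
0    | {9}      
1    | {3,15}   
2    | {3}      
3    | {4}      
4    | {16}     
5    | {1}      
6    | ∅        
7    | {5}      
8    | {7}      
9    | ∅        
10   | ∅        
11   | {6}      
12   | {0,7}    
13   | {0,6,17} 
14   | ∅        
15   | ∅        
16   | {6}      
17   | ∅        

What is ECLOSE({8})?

{1, 3, 4, 5, 6, 7, 8, 15, 16}

Start with {8}.
From 8 via λ: add 7.
From 7 via λ: add 5.
From 5 via λ: add 1.
From 1 via λ: add 3, 15.
From 3 via λ: add 4.
From 4 via λ: add 16.
From 16 via λ: add 6.
No new states can be added; the closed set is {1, 3, 4, 5, 6, 7, 8, 15, 16}.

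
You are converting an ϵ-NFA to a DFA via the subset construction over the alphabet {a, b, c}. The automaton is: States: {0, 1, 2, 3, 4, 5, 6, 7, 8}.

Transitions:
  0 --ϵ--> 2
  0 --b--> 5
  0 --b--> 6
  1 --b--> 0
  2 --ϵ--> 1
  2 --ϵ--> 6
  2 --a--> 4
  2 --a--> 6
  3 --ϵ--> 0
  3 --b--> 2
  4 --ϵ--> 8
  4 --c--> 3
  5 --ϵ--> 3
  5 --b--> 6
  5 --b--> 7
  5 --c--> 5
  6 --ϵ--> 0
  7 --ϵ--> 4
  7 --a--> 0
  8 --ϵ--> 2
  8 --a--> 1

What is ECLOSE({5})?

Start with {5}.
From 5 via ϵ: add 3.
From 3 via ϵ: add 0.
From 0 via ϵ: add 2.
From 2 via ϵ: add 1, 6.
No new states can be added; the closed set is {0, 1, 2, 3, 5, 6}.

{0, 1, 2, 3, 5, 6}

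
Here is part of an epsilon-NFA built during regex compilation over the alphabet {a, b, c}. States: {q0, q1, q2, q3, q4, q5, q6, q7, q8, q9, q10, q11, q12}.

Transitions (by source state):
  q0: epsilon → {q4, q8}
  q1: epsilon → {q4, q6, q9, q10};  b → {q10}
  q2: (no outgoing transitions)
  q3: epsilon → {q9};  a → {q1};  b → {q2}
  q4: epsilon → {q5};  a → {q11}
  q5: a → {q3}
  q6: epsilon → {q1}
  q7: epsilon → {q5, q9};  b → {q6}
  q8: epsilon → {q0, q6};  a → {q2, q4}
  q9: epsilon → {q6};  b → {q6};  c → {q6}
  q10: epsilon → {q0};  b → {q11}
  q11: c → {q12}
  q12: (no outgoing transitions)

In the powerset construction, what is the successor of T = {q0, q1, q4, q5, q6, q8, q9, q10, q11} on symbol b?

q1 on b → {q10}.
q9 on b → {q6}.
q10 on b → {q11}.
No b-transition from q0, q4, q5, q6, q8, q11.
Union after reading b: {q6, q10, q11}.
Now take the epsilon-closure:
From q6 via epsilon: add q1.
From q10 via epsilon: add q0.
From q0 via epsilon: add q4, q8.
From q1 via epsilon: add q9.
From q4 via epsilon: add q5.
No new states can be added; the closed set is {q0, q1, q4, q5, q6, q8, q9, q10, q11}.

{q0, q1, q4, q5, q6, q8, q9, q10, q11}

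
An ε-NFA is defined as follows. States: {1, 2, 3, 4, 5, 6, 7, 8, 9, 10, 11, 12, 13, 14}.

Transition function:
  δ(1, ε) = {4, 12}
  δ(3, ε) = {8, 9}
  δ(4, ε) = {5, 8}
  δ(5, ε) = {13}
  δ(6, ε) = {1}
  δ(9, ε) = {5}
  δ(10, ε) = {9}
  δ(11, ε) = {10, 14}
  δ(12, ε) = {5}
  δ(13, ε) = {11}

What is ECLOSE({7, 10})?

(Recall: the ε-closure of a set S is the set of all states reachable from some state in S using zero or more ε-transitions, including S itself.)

{5, 7, 9, 10, 11, 13, 14}

Start with {7, 10}.
From 10 via ε: add 9.
From 9 via ε: add 5.
From 5 via ε: add 13.
From 13 via ε: add 11.
From 11 via ε: add 14.
No new states can be added; the closed set is {5, 7, 9, 10, 11, 13, 14}.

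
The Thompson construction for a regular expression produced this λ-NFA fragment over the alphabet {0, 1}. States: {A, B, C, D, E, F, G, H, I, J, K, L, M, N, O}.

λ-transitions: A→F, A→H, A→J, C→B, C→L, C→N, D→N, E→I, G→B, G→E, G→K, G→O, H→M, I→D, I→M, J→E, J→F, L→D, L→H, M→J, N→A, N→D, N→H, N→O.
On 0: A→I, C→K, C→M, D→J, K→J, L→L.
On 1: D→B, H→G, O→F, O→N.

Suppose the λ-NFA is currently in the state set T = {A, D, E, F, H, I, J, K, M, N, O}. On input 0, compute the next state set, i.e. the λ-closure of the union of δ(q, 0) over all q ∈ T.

{A, D, E, F, H, I, J, M, N, O}

A on 0 → {I}.
D on 0 → {J}.
K on 0 → {J}.
No 0-transition from E, F, H, I, J, M, N, O.
Union after reading 0: {I, J}.
Now take the λ-closure:
From I via λ: add D, M.
From J via λ: add E, F.
From D via λ: add N.
From N via λ: add A, H, O.
No new states can be added; the closed set is {A, D, E, F, H, I, J, M, N, O}.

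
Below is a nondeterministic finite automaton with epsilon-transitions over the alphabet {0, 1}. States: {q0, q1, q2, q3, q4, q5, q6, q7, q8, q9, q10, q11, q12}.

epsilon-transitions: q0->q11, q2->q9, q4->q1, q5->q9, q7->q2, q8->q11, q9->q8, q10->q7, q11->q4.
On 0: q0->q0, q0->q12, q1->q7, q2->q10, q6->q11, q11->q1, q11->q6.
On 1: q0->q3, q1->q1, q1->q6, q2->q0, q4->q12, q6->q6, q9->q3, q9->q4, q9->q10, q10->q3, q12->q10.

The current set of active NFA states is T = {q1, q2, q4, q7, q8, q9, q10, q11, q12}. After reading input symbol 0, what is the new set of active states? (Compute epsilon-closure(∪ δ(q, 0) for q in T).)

q1 on 0 → {q7}.
q2 on 0 → {q10}.
q11 on 0 → {q1, q6}.
No 0-transition from q4, q7, q8, q9, q10, q12.
Union after reading 0: {q1, q6, q7, q10}.
Now take the epsilon-closure:
From q7 via epsilon: add q2.
From q2 via epsilon: add q9.
From q9 via epsilon: add q8.
From q8 via epsilon: add q11.
From q11 via epsilon: add q4.
No new states can be added; the closed set is {q1, q2, q4, q6, q7, q8, q9, q10, q11}.

{q1, q2, q4, q6, q7, q8, q9, q10, q11}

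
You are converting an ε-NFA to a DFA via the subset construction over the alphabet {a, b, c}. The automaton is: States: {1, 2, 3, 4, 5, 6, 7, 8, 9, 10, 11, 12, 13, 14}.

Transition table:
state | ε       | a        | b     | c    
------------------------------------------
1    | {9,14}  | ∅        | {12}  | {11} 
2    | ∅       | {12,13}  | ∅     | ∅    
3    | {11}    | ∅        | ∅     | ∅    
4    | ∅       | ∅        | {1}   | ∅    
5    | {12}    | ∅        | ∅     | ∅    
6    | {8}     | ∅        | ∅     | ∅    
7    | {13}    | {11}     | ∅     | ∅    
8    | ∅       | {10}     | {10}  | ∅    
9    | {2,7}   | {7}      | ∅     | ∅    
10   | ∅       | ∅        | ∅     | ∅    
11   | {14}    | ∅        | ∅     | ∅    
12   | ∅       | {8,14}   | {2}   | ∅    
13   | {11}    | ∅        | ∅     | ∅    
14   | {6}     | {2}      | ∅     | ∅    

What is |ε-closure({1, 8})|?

Start with {1, 8}.
From 1 via ε: add 9, 14.
From 9 via ε: add 2, 7.
From 14 via ε: add 6.
From 7 via ε: add 13.
From 13 via ε: add 11.
ε-closure = {1, 2, 6, 7, 8, 9, 11, 13, 14}, which has 9 states.

9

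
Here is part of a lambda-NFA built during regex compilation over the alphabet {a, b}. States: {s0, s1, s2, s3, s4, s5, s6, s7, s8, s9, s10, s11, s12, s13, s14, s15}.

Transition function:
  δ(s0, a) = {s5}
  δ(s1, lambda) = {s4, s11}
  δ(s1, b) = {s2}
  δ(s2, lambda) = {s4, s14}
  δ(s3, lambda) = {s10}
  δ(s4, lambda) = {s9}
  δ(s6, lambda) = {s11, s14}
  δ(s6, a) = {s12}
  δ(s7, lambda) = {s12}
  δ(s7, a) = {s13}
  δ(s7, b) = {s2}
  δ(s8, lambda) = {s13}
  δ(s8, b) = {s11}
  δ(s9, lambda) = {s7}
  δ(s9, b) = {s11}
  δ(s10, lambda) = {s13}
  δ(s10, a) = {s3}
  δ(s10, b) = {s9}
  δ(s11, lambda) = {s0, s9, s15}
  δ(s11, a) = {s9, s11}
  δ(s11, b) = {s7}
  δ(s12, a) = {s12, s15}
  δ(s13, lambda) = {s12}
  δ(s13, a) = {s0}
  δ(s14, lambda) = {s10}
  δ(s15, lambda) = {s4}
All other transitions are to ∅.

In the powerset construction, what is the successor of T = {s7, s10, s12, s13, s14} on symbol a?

s7 on a → {s13}.
s10 on a → {s3}.
s12 on a → {s12, s15}.
s13 on a → {s0}.
No a-transition from s14.
Union after reading a: {s0, s3, s12, s13, s15}.
Now take the lambda-closure:
From s3 via lambda: add s10.
From s15 via lambda: add s4.
From s4 via lambda: add s9.
From s9 via lambda: add s7.
No new states can be added; the closed set is {s0, s3, s4, s7, s9, s10, s12, s13, s15}.

{s0, s3, s4, s7, s9, s10, s12, s13, s15}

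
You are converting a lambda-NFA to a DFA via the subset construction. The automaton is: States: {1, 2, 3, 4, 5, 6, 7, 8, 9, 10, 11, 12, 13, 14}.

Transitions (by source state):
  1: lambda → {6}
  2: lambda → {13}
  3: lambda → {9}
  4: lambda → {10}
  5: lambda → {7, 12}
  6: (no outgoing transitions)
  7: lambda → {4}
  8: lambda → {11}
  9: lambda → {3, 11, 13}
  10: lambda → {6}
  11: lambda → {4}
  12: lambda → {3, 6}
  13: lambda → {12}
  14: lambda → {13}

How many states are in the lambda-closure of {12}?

Start with {12}.
From 12 via lambda: add 3, 6.
From 3 via lambda: add 9.
From 9 via lambda: add 11, 13.
From 11 via lambda: add 4.
From 4 via lambda: add 10.
lambda-closure = {3, 4, 6, 9, 10, 11, 12, 13}, which has 8 states.

8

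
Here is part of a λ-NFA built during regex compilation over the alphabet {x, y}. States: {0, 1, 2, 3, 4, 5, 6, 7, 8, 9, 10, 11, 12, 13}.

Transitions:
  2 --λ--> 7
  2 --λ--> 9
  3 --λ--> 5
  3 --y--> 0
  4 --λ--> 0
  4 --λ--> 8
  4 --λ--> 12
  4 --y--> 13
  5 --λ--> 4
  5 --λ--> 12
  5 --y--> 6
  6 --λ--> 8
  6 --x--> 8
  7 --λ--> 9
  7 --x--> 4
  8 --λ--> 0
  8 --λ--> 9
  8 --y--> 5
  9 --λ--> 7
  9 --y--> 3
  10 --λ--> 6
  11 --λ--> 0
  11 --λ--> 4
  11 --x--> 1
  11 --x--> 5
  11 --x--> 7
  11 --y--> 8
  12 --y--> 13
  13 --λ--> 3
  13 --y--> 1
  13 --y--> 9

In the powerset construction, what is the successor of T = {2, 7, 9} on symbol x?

7 on x → {4}.
No x-transition from 2, 9.
Union after reading x: {4}.
Now take the λ-closure:
From 4 via λ: add 0, 8, 12.
From 8 via λ: add 9.
From 9 via λ: add 7.
No new states can be added; the closed set is {0, 4, 7, 8, 9, 12}.

{0, 4, 7, 8, 9, 12}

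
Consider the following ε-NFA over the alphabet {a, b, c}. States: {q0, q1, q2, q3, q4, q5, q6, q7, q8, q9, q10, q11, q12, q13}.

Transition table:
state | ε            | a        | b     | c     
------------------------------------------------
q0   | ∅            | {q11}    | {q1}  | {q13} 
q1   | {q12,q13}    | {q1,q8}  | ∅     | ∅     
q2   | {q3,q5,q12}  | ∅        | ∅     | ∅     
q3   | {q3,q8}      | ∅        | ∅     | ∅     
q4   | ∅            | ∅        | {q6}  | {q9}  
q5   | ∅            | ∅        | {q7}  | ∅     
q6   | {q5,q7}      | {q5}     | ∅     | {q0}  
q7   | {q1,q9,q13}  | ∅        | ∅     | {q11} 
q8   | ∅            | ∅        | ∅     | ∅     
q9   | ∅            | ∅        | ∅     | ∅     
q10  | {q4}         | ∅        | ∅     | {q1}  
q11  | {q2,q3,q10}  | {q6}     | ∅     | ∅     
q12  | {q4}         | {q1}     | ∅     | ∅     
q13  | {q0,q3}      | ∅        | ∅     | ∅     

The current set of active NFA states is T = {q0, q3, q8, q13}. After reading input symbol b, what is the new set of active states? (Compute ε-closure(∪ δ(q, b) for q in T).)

q0 on b → {q1}.
No b-transition from q3, q8, q13.
Union after reading b: {q1}.
Now take the ε-closure:
From q1 via ε: add q12, q13.
From q12 via ε: add q4.
From q13 via ε: add q0, q3.
From q3 via ε: add q8.
No new states can be added; the closed set is {q0, q1, q3, q4, q8, q12, q13}.

{q0, q1, q3, q4, q8, q12, q13}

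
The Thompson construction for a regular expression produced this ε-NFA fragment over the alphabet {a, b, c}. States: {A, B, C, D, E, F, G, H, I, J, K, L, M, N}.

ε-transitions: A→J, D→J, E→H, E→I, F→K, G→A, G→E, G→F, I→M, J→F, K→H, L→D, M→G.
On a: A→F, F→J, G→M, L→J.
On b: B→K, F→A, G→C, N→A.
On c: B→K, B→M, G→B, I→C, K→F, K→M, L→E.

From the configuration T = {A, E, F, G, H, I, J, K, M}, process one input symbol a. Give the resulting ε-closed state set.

{A, E, F, G, H, I, J, K, M}

A on a → {F}.
F on a → {J}.
G on a → {M}.
No a-transition from E, H, I, J, K, M.
Union after reading a: {F, J, M}.
Now take the ε-closure:
From F via ε: add K.
From M via ε: add G.
From G via ε: add A, E.
From K via ε: add H.
From E via ε: add I.
No new states can be added; the closed set is {A, E, F, G, H, I, J, K, M}.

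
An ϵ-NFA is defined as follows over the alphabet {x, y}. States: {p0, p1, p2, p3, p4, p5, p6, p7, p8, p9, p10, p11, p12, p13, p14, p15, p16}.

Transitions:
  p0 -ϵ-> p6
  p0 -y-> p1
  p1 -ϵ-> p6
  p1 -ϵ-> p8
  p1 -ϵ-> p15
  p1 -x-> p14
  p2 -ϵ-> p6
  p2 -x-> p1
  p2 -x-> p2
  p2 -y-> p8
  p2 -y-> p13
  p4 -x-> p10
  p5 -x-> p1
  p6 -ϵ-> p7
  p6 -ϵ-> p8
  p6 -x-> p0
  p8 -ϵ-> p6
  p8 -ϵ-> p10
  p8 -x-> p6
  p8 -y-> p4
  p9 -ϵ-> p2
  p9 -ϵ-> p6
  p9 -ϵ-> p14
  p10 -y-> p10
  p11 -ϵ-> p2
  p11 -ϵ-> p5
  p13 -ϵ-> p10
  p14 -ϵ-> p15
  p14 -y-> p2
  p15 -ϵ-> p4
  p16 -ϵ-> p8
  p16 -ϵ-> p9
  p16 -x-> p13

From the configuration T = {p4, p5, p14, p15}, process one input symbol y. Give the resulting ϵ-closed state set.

p14 on y → {p2}.
No y-transition from p4, p5, p15.
Union after reading y: {p2}.
Now take the ϵ-closure:
From p2 via ϵ: add p6.
From p6 via ϵ: add p7, p8.
From p8 via ϵ: add p10.
No new states can be added; the closed set is {p2, p6, p7, p8, p10}.

{p2, p6, p7, p8, p10}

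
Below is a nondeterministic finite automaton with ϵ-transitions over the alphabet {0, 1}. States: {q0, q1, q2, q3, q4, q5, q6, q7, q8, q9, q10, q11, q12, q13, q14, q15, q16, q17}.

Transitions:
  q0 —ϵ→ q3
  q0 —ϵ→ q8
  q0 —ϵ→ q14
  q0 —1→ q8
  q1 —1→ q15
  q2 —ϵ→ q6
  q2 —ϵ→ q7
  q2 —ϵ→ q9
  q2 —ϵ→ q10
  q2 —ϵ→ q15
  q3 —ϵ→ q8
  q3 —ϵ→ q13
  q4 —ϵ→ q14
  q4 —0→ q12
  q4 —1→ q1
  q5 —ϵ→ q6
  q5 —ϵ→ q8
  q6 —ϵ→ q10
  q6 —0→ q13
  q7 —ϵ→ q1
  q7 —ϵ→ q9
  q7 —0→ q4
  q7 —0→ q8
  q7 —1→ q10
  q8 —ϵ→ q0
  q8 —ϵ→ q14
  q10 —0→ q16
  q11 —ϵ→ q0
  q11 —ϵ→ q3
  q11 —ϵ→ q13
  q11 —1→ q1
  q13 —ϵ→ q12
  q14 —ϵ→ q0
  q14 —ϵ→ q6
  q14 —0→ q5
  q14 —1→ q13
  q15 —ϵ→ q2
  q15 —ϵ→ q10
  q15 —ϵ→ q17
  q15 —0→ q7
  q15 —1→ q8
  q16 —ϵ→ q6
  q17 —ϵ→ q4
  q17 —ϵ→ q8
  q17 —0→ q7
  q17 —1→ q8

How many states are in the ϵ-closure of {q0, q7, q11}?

12

Start with {q0, q7, q11}.
From q0 via ϵ: add q3, q8, q14.
From q7 via ϵ: add q1, q9.
From q11 via ϵ: add q13.
From q13 via ϵ: add q12.
From q14 via ϵ: add q6.
From q6 via ϵ: add q10.
ϵ-closure = {q0, q1, q3, q6, q7, q8, q9, q10, q11, q12, q13, q14}, which has 12 states.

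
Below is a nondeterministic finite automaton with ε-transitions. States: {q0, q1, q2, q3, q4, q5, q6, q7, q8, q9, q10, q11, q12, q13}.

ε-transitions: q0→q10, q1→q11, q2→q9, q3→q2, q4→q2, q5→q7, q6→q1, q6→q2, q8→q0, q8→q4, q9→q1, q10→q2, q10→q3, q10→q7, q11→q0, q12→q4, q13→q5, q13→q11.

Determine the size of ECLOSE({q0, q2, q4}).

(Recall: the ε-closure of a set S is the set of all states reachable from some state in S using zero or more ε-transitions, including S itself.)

9

Start with {q0, q2, q4}.
From q0 via ε: add q10.
From q2 via ε: add q9.
From q9 via ε: add q1.
From q10 via ε: add q3, q7.
From q1 via ε: add q11.
ε-closure = {q0, q1, q2, q3, q4, q7, q9, q10, q11}, which has 9 states.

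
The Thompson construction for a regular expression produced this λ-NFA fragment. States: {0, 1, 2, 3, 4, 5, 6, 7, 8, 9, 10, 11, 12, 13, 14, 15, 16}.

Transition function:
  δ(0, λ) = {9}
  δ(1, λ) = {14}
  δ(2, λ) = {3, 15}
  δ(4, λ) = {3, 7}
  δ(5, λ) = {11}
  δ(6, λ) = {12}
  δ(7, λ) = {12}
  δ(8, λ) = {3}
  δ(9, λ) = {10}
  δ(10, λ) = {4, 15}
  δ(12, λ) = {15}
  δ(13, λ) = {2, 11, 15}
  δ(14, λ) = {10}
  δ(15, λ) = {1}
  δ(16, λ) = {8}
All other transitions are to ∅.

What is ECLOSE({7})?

Start with {7}.
From 7 via λ: add 12.
From 12 via λ: add 15.
From 15 via λ: add 1.
From 1 via λ: add 14.
From 14 via λ: add 10.
From 10 via λ: add 4.
From 4 via λ: add 3.
No new states can be added; the closed set is {1, 3, 4, 7, 10, 12, 14, 15}.

{1, 3, 4, 7, 10, 12, 14, 15}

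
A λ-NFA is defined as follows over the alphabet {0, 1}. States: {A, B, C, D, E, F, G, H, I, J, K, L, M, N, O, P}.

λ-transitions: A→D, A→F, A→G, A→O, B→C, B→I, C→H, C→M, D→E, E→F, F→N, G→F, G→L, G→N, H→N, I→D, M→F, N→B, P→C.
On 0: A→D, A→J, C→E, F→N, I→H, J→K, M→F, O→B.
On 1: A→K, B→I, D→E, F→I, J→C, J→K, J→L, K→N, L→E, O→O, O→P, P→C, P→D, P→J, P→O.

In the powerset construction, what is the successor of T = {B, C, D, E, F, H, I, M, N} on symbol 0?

{B, C, D, E, F, H, I, M, N}

C on 0 → {E}.
F on 0 → {N}.
I on 0 → {H}.
M on 0 → {F}.
No 0-transition from B, D, E, H, N.
Union after reading 0: {E, F, H, N}.
Now take the λ-closure:
From N via λ: add B.
From B via λ: add C, I.
From C via λ: add M.
From I via λ: add D.
No new states can be added; the closed set is {B, C, D, E, F, H, I, M, N}.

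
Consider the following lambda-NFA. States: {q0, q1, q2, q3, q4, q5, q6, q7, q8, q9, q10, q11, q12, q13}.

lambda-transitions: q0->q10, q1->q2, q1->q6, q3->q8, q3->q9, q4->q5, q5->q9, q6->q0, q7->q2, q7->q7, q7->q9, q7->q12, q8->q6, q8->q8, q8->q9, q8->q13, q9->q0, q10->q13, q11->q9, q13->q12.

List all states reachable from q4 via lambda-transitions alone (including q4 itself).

Start with {q4}.
From q4 via lambda: add q5.
From q5 via lambda: add q9.
From q9 via lambda: add q0.
From q0 via lambda: add q10.
From q10 via lambda: add q13.
From q13 via lambda: add q12.
No new states can be added; the closed set is {q0, q4, q5, q9, q10, q12, q13}.

{q0, q4, q5, q9, q10, q12, q13}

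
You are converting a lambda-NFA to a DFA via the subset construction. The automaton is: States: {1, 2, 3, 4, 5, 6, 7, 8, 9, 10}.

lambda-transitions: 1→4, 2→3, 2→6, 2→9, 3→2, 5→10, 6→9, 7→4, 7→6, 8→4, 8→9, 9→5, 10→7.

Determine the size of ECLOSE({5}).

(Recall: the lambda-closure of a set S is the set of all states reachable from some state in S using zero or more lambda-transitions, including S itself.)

Start with {5}.
From 5 via lambda: add 10.
From 10 via lambda: add 7.
From 7 via lambda: add 4, 6.
From 6 via lambda: add 9.
lambda-closure = {4, 5, 6, 7, 9, 10}, which has 6 states.

6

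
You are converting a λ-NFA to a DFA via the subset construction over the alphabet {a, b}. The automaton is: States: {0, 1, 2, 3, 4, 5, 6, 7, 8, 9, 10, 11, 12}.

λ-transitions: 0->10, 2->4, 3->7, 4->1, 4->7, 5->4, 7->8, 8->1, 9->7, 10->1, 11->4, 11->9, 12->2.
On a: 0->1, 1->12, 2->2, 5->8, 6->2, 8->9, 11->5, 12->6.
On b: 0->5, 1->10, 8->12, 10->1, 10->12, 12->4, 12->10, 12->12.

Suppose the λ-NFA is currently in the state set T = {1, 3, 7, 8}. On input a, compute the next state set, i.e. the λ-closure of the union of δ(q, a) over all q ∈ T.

1 on a → {12}.
8 on a → {9}.
No a-transition from 3, 7.
Union after reading a: {9, 12}.
Now take the λ-closure:
From 9 via λ: add 7.
From 12 via λ: add 2.
From 2 via λ: add 4.
From 7 via λ: add 8.
From 4 via λ: add 1.
No new states can be added; the closed set is {1, 2, 4, 7, 8, 9, 12}.

{1, 2, 4, 7, 8, 9, 12}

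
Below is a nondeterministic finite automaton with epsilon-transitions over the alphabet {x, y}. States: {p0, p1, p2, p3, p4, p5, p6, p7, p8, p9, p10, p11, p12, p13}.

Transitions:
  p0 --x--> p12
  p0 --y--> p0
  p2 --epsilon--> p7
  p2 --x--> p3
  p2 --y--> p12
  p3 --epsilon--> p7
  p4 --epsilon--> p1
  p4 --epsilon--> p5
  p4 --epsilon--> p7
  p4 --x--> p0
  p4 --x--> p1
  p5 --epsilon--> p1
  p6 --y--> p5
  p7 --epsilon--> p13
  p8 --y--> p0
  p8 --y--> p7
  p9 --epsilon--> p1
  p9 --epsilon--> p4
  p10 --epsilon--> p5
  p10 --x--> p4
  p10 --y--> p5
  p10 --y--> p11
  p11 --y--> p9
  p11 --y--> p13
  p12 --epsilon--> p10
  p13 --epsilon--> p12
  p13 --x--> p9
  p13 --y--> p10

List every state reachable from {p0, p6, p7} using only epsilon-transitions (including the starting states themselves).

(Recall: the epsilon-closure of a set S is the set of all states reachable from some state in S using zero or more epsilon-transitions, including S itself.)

{p0, p1, p5, p6, p7, p10, p12, p13}

Start with {p0, p6, p7}.
From p7 via epsilon: add p13.
From p13 via epsilon: add p12.
From p12 via epsilon: add p10.
From p10 via epsilon: add p5.
From p5 via epsilon: add p1.
No new states can be added; the closed set is {p0, p1, p5, p6, p7, p10, p12, p13}.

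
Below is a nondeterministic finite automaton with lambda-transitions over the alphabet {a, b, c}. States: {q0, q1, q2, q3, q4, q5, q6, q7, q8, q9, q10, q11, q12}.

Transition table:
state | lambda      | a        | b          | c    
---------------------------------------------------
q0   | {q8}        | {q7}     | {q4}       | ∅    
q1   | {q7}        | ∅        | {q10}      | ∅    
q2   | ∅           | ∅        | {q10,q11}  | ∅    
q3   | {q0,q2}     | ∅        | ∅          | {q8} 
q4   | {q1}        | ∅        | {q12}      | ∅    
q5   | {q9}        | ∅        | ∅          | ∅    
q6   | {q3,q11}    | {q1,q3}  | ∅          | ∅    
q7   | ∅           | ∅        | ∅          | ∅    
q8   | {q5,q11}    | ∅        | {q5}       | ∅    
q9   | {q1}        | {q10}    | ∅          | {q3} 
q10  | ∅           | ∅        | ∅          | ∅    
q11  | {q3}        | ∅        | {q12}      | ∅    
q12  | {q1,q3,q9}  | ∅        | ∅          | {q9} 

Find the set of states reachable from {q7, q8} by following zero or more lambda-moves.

Start with {q7, q8}.
From q8 via lambda: add q5, q11.
From q5 via lambda: add q9.
From q11 via lambda: add q3.
From q3 via lambda: add q0, q2.
From q9 via lambda: add q1.
No new states can be added; the closed set is {q0, q1, q2, q3, q5, q7, q8, q9, q11}.

{q0, q1, q2, q3, q5, q7, q8, q9, q11}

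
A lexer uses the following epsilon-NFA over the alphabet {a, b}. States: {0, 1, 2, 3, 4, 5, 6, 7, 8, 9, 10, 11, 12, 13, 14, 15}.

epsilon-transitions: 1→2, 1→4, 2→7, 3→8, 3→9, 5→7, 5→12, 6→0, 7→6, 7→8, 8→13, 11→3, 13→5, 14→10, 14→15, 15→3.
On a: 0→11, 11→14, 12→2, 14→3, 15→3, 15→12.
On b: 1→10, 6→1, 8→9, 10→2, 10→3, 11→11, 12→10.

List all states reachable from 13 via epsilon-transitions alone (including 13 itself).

Start with {13}.
From 13 via epsilon: add 5.
From 5 via epsilon: add 7, 12.
From 7 via epsilon: add 6, 8.
From 6 via epsilon: add 0.
No new states can be added; the closed set is {0, 5, 6, 7, 8, 12, 13}.

{0, 5, 6, 7, 8, 12, 13}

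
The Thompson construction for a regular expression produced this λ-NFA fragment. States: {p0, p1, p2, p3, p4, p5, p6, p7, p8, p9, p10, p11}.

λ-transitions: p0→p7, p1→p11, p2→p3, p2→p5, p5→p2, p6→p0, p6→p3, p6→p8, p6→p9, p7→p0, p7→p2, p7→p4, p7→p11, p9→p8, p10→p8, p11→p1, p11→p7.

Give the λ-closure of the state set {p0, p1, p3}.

{p0, p1, p2, p3, p4, p5, p7, p11}

Start with {p0, p1, p3}.
From p0 via λ: add p7.
From p1 via λ: add p11.
From p7 via λ: add p2, p4.
From p2 via λ: add p5.
No new states can be added; the closed set is {p0, p1, p2, p3, p4, p5, p7, p11}.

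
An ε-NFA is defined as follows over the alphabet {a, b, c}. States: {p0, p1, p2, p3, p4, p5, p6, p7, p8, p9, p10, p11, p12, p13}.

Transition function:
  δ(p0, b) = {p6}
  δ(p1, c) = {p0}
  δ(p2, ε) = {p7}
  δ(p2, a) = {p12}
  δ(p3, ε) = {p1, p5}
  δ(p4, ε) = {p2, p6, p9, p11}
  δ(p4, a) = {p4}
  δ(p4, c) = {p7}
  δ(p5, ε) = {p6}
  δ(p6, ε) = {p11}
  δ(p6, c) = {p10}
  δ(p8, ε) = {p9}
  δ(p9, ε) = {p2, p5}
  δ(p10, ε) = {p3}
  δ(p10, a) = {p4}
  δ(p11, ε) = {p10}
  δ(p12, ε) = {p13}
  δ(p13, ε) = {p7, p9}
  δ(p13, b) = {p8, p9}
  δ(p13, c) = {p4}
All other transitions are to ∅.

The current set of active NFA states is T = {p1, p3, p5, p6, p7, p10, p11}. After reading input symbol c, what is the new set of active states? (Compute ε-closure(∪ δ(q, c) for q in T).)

p1 on c → {p0}.
p6 on c → {p10}.
No c-transition from p3, p5, p7, p10, p11.
Union after reading c: {p0, p10}.
Now take the ε-closure:
From p10 via ε: add p3.
From p3 via ε: add p1, p5.
From p5 via ε: add p6.
From p6 via ε: add p11.
No new states can be added; the closed set is {p0, p1, p3, p5, p6, p10, p11}.

{p0, p1, p3, p5, p6, p10, p11}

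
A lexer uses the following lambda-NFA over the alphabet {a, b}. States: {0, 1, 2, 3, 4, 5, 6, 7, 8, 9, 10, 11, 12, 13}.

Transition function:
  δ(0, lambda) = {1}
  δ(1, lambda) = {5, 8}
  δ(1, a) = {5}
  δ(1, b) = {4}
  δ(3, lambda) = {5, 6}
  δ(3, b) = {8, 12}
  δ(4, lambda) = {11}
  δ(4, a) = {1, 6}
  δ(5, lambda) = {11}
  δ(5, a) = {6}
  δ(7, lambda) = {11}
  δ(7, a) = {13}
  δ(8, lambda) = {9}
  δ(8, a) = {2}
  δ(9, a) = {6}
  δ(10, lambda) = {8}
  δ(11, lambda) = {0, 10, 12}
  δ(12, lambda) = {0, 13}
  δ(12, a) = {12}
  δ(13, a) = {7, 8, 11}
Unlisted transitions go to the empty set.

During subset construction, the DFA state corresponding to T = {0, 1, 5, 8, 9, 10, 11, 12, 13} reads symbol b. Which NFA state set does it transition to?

{0, 1, 4, 5, 8, 9, 10, 11, 12, 13}

1 on b → {4}.
No b-transition from 0, 5, 8, 9, 10, 11, 12, 13.
Union after reading b: {4}.
Now take the lambda-closure:
From 4 via lambda: add 11.
From 11 via lambda: add 0, 10, 12.
From 0 via lambda: add 1.
From 10 via lambda: add 8.
From 12 via lambda: add 13.
From 1 via lambda: add 5.
From 8 via lambda: add 9.
No new states can be added; the closed set is {0, 1, 4, 5, 8, 9, 10, 11, 12, 13}.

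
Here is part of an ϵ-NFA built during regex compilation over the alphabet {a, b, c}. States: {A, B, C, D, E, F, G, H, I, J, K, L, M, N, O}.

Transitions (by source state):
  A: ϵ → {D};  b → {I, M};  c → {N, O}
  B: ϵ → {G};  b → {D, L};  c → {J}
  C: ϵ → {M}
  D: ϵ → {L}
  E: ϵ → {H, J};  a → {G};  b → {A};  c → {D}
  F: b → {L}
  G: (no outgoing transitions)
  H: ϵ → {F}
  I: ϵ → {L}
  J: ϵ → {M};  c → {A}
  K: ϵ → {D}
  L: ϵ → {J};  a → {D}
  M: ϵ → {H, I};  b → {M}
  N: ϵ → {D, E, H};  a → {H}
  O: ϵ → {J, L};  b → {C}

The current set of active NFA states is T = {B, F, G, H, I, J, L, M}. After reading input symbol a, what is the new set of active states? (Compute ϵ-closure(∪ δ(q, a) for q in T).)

{D, F, H, I, J, L, M}

L on a → {D}.
No a-transition from B, F, G, H, I, J, M.
Union after reading a: {D}.
Now take the ϵ-closure:
From D via ϵ: add L.
From L via ϵ: add J.
From J via ϵ: add M.
From M via ϵ: add H, I.
From H via ϵ: add F.
No new states can be added; the closed set is {D, F, H, I, J, L, M}.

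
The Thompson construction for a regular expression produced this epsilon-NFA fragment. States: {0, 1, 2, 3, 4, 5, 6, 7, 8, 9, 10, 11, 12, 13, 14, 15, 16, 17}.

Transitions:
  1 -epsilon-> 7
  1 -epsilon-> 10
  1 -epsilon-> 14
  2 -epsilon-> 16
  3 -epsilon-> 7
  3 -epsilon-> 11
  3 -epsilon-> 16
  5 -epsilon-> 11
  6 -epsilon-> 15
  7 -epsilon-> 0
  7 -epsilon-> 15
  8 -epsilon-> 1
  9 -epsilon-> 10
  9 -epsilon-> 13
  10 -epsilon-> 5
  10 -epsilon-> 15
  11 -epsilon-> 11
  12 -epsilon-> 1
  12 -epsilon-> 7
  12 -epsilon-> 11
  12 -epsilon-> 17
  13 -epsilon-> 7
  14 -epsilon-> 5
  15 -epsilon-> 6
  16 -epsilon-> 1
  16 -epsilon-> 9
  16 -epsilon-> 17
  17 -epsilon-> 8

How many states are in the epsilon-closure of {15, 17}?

11

Start with {15, 17}.
From 15 via epsilon: add 6.
From 17 via epsilon: add 8.
From 8 via epsilon: add 1.
From 1 via epsilon: add 7, 10, 14.
From 7 via epsilon: add 0.
From 10 via epsilon: add 5.
From 5 via epsilon: add 11.
epsilon-closure = {0, 1, 5, 6, 7, 8, 10, 11, 14, 15, 17}, which has 11 states.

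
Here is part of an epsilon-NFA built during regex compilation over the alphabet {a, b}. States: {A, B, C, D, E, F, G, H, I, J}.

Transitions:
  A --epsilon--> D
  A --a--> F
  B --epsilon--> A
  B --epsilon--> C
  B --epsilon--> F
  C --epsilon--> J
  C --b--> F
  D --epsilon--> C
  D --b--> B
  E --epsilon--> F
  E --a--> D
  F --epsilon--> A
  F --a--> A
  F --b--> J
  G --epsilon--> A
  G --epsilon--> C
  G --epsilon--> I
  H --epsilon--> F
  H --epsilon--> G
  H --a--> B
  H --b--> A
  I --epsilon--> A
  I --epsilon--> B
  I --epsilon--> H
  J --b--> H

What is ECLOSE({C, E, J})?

{A, C, D, E, F, J}

Start with {C, E, J}.
From E via epsilon: add F.
From F via epsilon: add A.
From A via epsilon: add D.
No new states can be added; the closed set is {A, C, D, E, F, J}.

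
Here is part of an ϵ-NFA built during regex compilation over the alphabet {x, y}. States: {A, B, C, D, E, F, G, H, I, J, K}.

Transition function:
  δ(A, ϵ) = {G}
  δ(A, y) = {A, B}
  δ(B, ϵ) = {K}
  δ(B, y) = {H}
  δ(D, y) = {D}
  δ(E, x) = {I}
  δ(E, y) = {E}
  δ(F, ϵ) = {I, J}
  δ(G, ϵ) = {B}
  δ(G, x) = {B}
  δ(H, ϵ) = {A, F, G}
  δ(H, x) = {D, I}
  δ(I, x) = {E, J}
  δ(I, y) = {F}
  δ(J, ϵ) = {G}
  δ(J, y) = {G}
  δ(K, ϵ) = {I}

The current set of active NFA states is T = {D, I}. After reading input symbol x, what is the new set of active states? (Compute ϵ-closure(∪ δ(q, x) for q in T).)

I on x → {E, J}.
No x-transition from D.
Union after reading x: {E, J}.
Now take the ϵ-closure:
From J via ϵ: add G.
From G via ϵ: add B.
From B via ϵ: add K.
From K via ϵ: add I.
No new states can be added; the closed set is {B, E, G, I, J, K}.

{B, E, G, I, J, K}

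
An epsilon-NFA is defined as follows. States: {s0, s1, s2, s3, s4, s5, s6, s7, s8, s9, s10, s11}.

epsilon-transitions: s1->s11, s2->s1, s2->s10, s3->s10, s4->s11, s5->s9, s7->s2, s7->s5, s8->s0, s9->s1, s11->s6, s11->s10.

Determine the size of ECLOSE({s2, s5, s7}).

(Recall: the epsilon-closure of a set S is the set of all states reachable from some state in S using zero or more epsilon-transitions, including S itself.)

Start with {s2, s5, s7}.
From s2 via epsilon: add s1, s10.
From s5 via epsilon: add s9.
From s1 via epsilon: add s11.
From s11 via epsilon: add s6.
epsilon-closure = {s1, s2, s5, s6, s7, s9, s10, s11}, which has 8 states.

8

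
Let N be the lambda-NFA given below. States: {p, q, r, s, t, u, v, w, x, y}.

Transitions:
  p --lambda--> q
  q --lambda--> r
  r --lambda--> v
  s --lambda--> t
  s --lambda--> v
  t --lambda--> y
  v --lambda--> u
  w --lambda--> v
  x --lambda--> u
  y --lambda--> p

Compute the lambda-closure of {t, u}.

{p, q, r, t, u, v, y}

Start with {t, u}.
From t via lambda: add y.
From y via lambda: add p.
From p via lambda: add q.
From q via lambda: add r.
From r via lambda: add v.
No new states can be added; the closed set is {p, q, r, t, u, v, y}.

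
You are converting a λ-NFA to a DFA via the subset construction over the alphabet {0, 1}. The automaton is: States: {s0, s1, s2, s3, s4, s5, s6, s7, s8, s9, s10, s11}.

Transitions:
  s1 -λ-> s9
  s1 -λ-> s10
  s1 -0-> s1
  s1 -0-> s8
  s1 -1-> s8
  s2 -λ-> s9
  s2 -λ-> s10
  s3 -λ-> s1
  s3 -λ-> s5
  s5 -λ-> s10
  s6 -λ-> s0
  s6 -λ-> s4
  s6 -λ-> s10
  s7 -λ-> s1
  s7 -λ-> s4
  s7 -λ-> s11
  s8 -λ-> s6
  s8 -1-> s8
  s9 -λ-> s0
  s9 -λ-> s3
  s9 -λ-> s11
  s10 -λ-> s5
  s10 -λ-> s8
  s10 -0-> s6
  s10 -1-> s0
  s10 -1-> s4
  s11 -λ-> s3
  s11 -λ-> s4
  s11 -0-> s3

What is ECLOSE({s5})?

{s0, s4, s5, s6, s8, s10}

Start with {s5}.
From s5 via λ: add s10.
From s10 via λ: add s8.
From s8 via λ: add s6.
From s6 via λ: add s0, s4.
No new states can be added; the closed set is {s0, s4, s5, s6, s8, s10}.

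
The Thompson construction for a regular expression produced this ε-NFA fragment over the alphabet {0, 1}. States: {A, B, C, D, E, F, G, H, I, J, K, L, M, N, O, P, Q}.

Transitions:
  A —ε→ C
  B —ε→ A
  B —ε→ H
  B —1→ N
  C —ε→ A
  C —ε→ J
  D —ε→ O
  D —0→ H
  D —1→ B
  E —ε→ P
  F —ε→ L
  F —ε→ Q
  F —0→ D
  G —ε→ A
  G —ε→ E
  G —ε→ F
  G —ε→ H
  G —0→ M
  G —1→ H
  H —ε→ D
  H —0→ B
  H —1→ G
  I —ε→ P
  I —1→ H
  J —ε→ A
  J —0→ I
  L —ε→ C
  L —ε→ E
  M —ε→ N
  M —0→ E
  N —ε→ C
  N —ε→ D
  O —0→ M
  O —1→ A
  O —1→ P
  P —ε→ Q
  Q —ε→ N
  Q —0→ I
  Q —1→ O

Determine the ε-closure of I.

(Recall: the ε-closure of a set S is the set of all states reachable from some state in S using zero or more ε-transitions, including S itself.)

Start with {I}.
From I via ε: add P.
From P via ε: add Q.
From Q via ε: add N.
From N via ε: add C, D.
From C via ε: add A, J.
From D via ε: add O.
No new states can be added; the closed set is {A, C, D, I, J, N, O, P, Q}.

{A, C, D, I, J, N, O, P, Q}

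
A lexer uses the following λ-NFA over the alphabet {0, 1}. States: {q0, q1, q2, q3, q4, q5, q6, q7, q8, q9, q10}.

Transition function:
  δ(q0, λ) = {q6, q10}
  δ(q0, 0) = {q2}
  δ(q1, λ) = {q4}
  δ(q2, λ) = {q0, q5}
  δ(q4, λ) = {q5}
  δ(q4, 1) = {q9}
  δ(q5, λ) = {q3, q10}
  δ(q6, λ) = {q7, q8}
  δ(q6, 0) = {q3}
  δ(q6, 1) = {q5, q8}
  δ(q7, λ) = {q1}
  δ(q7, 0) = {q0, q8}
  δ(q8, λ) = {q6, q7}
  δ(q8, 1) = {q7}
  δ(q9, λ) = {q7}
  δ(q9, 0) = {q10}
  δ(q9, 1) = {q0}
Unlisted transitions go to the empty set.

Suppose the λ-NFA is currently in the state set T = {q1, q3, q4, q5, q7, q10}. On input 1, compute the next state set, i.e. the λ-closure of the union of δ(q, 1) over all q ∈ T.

{q1, q3, q4, q5, q7, q9, q10}

q4 on 1 → {q9}.
No 1-transition from q1, q3, q5, q7, q10.
Union after reading 1: {q9}.
Now take the λ-closure:
From q9 via λ: add q7.
From q7 via λ: add q1.
From q1 via λ: add q4.
From q4 via λ: add q5.
From q5 via λ: add q3, q10.
No new states can be added; the closed set is {q1, q3, q4, q5, q7, q9, q10}.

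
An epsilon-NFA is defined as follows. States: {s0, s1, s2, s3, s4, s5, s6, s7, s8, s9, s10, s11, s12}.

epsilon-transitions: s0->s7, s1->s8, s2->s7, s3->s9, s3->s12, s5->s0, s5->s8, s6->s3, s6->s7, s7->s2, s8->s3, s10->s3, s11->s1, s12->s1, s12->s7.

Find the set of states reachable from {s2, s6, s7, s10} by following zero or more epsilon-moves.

{s1, s2, s3, s6, s7, s8, s9, s10, s12}

Start with {s2, s6, s7, s10}.
From s6 via epsilon: add s3.
From s3 via epsilon: add s9, s12.
From s12 via epsilon: add s1.
From s1 via epsilon: add s8.
No new states can be added; the closed set is {s1, s2, s3, s6, s7, s8, s9, s10, s12}.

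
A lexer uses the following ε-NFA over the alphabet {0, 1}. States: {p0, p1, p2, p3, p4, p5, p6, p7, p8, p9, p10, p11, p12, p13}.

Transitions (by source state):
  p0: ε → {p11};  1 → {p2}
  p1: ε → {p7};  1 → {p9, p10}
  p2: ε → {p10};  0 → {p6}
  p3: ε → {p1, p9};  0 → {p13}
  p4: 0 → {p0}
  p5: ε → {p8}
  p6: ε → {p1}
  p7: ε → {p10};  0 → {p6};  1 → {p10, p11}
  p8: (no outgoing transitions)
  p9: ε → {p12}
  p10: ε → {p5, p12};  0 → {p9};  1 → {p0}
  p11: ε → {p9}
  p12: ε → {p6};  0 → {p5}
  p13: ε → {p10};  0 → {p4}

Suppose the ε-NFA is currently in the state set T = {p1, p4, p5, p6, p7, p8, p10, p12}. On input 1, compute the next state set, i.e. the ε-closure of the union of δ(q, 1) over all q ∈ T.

{p0, p1, p5, p6, p7, p8, p9, p10, p11, p12}

p1 on 1 → {p9, p10}.
p7 on 1 → {p10, p11}.
p10 on 1 → {p0}.
No 1-transition from p4, p5, p6, p8, p12.
Union after reading 1: {p0, p9, p10, p11}.
Now take the ε-closure:
From p9 via ε: add p12.
From p10 via ε: add p5.
From p5 via ε: add p8.
From p12 via ε: add p6.
From p6 via ε: add p1.
From p1 via ε: add p7.
No new states can be added; the closed set is {p0, p1, p5, p6, p7, p8, p9, p10, p11, p12}.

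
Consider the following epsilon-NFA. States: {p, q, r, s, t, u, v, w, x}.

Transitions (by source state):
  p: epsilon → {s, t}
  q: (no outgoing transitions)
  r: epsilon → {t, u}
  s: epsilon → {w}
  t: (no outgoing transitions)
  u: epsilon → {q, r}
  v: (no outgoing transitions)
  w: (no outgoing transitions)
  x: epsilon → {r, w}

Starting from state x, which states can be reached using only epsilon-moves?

{q, r, t, u, w, x}

Start with {x}.
From x via epsilon: add r, w.
From r via epsilon: add t, u.
From u via epsilon: add q.
No new states can be added; the closed set is {q, r, t, u, w, x}.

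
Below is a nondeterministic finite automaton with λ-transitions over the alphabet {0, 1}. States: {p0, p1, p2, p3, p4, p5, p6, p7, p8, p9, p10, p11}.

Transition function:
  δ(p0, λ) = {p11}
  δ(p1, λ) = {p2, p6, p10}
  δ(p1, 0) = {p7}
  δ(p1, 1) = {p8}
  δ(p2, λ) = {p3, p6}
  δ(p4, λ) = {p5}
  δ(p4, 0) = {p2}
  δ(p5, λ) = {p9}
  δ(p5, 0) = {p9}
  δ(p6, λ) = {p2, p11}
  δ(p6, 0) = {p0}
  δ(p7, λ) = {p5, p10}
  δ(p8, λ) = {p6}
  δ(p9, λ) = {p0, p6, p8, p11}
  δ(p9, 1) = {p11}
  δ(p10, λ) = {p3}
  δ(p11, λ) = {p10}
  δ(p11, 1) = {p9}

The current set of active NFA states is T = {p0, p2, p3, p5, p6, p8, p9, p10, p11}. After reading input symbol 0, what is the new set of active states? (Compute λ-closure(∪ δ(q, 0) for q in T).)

{p0, p2, p3, p6, p8, p9, p10, p11}

p5 on 0 → {p9}.
p6 on 0 → {p0}.
No 0-transition from p0, p2, p3, p8, p9, p10, p11.
Union after reading 0: {p0, p9}.
Now take the λ-closure:
From p0 via λ: add p11.
From p9 via λ: add p6, p8.
From p6 via λ: add p2.
From p11 via λ: add p10.
From p2 via λ: add p3.
No new states can be added; the closed set is {p0, p2, p3, p6, p8, p9, p10, p11}.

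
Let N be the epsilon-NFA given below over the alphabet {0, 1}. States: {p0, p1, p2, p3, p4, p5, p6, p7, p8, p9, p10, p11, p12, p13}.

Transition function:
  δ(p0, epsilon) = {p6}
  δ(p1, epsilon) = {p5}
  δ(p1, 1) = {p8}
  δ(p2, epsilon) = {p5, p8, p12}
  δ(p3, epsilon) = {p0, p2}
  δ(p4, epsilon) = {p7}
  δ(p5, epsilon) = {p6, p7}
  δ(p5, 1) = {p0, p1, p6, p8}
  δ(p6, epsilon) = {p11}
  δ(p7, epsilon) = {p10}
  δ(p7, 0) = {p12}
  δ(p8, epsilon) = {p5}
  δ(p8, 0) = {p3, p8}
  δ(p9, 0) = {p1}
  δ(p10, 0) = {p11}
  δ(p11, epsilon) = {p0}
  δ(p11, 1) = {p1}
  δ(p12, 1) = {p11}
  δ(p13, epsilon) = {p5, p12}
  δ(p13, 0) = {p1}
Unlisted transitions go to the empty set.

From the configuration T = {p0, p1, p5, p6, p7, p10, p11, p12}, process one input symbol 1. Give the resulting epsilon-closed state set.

p1 on 1 → {p8}.
p5 on 1 → {p0, p1, p6, p8}.
p11 on 1 → {p1}.
p12 on 1 → {p11}.
No 1-transition from p0, p6, p7, p10.
Union after reading 1: {p0, p1, p6, p8, p11}.
Now take the epsilon-closure:
From p1 via epsilon: add p5.
From p5 via epsilon: add p7.
From p7 via epsilon: add p10.
No new states can be added; the closed set is {p0, p1, p5, p6, p7, p8, p10, p11}.

{p0, p1, p5, p6, p7, p8, p10, p11}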